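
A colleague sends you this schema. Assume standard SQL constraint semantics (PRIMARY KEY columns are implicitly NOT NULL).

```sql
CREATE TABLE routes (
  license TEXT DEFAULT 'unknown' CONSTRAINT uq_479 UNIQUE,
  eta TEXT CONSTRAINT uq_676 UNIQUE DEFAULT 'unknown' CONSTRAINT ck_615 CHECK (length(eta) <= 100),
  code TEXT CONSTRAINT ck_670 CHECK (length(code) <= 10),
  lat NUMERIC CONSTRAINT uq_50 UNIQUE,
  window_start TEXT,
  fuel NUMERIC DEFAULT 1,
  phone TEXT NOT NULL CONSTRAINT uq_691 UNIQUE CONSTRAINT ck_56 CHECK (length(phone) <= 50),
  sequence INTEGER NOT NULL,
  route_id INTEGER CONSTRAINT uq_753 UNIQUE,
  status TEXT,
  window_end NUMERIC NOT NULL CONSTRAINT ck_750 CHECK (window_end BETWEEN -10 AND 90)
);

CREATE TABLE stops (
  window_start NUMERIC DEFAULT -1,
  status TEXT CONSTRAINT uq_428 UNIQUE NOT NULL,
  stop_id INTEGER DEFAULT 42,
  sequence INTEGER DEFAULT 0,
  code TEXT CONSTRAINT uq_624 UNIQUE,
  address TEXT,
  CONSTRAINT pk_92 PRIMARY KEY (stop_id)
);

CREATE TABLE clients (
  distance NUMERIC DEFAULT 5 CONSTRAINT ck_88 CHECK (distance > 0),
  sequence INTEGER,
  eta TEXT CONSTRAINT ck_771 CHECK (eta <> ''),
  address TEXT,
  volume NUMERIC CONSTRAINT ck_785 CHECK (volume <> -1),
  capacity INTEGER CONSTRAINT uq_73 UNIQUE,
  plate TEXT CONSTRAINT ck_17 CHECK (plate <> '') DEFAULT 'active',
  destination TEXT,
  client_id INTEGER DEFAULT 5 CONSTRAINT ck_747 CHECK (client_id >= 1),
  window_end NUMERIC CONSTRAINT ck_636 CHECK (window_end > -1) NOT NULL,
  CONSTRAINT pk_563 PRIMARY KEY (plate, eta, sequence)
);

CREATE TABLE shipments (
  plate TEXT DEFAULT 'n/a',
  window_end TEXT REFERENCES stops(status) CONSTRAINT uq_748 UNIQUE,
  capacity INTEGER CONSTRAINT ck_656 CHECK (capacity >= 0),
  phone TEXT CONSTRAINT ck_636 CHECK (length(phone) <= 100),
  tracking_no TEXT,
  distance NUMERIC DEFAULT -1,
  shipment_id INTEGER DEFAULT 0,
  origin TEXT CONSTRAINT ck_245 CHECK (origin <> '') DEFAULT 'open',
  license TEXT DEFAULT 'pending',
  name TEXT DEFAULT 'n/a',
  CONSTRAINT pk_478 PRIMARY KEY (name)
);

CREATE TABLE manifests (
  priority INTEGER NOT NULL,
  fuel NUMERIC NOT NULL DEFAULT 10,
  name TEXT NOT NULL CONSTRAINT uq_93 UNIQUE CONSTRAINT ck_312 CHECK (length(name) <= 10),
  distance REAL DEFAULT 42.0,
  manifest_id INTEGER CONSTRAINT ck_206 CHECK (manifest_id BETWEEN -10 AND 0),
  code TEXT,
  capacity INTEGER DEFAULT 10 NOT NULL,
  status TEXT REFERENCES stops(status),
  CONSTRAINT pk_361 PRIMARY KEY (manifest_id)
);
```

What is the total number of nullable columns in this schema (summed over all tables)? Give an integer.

routes: 8 nullable (license, eta, code, lat, window_start, fuel, route_id, status — PK none and explicit NOT NULL columns excluded).
stops: 4 nullable (window_start, sequence, code, address — PK (stop_id) and explicit NOT NULL columns excluded).
clients: 6 nullable (distance, address, volume, capacity, destination, client_id — PK (plate, eta, sequence) and explicit NOT NULL columns excluded).
shipments: 9 nullable (plate, window_end, capacity, phone, tracking_no, distance, shipment_id, origin, license — PK (name) and explicit NOT NULL columns excluded).
manifests: 3 nullable (distance, code, status — PK (manifest_id) and explicit NOT NULL columns excluded).
Total: 8 + 4 + 6 + 9 + 3 = 30.

30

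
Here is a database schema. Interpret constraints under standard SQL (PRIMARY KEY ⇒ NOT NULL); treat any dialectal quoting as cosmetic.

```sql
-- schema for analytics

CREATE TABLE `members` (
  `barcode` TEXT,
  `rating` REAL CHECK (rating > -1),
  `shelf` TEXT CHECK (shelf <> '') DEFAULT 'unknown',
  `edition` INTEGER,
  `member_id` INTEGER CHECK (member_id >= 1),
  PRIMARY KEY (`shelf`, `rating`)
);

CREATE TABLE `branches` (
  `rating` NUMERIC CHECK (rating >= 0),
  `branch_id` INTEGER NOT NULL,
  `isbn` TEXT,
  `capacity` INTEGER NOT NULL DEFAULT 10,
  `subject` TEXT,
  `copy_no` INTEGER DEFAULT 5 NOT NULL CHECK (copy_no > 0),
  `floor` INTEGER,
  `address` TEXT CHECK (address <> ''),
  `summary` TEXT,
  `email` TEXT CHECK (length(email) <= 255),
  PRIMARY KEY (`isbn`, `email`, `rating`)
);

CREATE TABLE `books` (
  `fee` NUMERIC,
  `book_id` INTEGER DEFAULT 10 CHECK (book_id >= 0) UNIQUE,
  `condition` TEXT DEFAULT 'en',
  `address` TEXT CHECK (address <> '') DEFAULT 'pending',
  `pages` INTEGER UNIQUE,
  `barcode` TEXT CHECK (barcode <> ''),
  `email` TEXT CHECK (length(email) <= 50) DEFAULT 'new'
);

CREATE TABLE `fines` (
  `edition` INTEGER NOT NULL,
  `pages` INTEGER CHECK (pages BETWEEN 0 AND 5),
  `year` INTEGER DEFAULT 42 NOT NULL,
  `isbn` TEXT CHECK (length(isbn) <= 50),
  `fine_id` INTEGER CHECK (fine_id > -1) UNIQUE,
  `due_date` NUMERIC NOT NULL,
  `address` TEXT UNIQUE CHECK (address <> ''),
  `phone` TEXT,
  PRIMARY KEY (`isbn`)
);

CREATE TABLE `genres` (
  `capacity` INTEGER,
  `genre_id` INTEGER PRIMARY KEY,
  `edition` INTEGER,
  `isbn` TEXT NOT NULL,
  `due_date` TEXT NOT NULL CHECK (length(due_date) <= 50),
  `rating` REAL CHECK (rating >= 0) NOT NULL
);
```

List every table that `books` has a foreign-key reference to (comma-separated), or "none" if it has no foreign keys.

none

No column in books has a REFERENCES clause.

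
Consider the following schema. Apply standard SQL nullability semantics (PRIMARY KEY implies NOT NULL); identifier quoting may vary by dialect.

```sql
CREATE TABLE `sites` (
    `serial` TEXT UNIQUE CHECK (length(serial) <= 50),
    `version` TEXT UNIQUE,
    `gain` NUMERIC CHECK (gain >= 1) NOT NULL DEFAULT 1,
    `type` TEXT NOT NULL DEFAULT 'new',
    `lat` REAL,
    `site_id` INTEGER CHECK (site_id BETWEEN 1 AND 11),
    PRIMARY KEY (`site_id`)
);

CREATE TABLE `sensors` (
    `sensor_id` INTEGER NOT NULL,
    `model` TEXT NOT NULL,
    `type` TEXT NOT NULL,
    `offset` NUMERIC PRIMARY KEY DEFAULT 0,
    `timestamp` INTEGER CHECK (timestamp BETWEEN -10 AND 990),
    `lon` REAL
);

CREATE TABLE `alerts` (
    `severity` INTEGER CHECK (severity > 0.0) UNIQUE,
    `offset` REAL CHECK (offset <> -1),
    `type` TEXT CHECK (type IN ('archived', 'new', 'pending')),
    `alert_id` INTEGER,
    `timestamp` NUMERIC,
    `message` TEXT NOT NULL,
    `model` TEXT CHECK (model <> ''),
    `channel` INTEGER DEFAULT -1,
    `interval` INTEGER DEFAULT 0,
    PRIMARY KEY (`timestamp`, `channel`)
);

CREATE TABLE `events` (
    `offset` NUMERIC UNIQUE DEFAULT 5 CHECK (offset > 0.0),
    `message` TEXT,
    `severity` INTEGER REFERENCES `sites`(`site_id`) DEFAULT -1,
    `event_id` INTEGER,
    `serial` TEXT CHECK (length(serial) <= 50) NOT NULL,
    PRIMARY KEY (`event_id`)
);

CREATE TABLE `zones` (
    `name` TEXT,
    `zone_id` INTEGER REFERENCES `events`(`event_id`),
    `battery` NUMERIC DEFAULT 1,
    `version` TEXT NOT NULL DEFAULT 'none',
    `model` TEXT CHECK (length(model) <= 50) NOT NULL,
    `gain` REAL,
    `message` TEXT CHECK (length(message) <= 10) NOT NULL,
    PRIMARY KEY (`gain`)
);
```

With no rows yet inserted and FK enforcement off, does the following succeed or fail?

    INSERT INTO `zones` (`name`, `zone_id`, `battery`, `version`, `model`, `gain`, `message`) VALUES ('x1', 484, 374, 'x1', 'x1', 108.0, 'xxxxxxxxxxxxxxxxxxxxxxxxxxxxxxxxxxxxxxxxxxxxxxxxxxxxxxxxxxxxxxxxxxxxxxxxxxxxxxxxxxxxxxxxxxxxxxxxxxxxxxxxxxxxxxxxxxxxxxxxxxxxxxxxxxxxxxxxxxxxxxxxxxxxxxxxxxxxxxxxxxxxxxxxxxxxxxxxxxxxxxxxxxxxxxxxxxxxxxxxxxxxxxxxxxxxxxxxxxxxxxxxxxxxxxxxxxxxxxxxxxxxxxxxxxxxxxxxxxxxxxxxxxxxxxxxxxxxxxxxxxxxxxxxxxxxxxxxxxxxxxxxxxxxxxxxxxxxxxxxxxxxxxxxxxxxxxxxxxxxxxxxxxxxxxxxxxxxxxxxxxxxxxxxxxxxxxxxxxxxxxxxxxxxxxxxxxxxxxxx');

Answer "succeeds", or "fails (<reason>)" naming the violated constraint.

The value 'xxxxxxxxxxxxxxxxxxxxxxxxxxxxxxxxxxxxxxxxxxxxxxxxxxxxxxxxxxxxxxxxxxxxxxxxxxxxxxxxxxxxxxxxxxxxxxxxxxxxxxxxxxxxxxxxxxxxxxxxxxxxxxxxxxxxxxxxxxxxxxxxxxxxxxxxxxxxxxxxxxxxxxxxxxxxxxxxxxxxxxxxxxxxxxxxxxxxxxxxxxxxxxxxxxxxxxxxxxxxxxxxxxxxxxxxxxxxxxxxxxxxxxxxxxxxxxxxxxxxxxxxxxxxxxxxxxxxxxxxxxxxxxxxxxxxxxxxxxxxxxxxxxxxxxxxxxxxxxxxxxxxxxxxxxxxxxxxxxxxxxxxxxxxxxxxxxxxxxxxxxxxxxxxxxxxxxxxxxxxxxxxxxxxxxxxxxxxxxxx' for message violates CHECK (length(message) <= 10).

fails (CHECK on message)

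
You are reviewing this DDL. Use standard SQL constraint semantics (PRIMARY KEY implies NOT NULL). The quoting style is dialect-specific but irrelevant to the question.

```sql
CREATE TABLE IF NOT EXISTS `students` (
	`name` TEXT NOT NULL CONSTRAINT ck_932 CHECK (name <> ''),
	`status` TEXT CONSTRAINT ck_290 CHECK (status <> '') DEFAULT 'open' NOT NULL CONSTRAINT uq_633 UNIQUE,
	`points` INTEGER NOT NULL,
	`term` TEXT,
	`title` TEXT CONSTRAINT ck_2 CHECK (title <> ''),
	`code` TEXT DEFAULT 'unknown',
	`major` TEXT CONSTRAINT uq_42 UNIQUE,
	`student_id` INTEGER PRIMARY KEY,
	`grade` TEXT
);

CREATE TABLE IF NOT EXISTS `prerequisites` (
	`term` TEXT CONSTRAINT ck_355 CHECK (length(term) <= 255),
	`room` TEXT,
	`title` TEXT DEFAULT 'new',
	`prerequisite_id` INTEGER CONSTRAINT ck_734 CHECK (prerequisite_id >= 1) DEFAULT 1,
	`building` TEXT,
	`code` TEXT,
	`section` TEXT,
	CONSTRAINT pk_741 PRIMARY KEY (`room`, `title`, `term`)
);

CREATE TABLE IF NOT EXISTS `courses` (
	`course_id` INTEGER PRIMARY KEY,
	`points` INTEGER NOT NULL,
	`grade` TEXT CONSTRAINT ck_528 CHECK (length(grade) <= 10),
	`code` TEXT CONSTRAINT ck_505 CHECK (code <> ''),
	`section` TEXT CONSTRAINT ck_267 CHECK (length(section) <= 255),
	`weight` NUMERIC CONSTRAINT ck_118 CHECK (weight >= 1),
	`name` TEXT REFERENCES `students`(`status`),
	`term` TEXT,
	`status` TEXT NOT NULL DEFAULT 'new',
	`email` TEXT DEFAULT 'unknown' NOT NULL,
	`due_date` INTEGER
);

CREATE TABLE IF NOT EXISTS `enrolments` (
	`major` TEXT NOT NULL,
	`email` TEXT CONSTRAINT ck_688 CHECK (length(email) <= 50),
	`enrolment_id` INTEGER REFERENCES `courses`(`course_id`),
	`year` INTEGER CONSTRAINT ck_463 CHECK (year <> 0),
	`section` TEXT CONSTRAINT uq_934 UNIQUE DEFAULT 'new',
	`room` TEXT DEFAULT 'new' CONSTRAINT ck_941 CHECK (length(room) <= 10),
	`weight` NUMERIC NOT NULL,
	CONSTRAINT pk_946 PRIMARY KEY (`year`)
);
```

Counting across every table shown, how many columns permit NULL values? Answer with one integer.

20

students: 5 nullable (term, title, code, major, grade — PK (student_id) and explicit NOT NULL columns excluded).
prerequisites: 4 nullable (prerequisite_id, building, code, section — PK (room, title, term) and explicit NOT NULL columns excluded).
courses: 7 nullable (grade, code, section, weight, name, term, due_date — PK (course_id) and explicit NOT NULL columns excluded).
enrolments: 4 nullable (email, enrolment_id, section, room — PK (year) and explicit NOT NULL columns excluded).
Total: 5 + 4 + 7 + 4 = 20.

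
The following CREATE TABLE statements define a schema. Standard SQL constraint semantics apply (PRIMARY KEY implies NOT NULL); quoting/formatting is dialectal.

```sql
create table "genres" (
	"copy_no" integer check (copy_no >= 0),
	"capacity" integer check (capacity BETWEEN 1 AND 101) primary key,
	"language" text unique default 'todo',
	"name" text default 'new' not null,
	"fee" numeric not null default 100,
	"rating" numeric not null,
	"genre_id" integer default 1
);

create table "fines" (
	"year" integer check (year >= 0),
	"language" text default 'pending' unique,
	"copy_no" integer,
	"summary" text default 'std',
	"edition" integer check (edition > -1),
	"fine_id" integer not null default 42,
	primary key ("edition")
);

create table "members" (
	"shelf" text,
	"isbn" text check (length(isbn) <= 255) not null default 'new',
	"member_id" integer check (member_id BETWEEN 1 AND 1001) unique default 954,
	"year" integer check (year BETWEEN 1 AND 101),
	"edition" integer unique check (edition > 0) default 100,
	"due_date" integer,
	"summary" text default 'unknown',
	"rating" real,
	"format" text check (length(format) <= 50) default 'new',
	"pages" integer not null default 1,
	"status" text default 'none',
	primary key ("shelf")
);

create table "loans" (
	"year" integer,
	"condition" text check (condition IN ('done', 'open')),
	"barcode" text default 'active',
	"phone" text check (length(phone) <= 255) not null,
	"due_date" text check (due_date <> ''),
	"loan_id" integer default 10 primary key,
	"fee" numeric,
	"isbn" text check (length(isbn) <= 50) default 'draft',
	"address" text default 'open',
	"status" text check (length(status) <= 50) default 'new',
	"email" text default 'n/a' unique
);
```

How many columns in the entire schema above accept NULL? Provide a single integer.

24

genres: 3 nullable (copy_no, language, genre_id — PK (capacity) and explicit NOT NULL columns excluded).
fines: 4 nullable (year, language, copy_no, summary — PK (edition) and explicit NOT NULL columns excluded).
members: 8 nullable (member_id, year, edition, due_date, summary, rating, format, status — PK (shelf) and explicit NOT NULL columns excluded).
loans: 9 nullable (year, condition, barcode, due_date, fee, isbn, address, status, email — PK (loan_id) and explicit NOT NULL columns excluded).
Total: 3 + 4 + 8 + 9 = 24.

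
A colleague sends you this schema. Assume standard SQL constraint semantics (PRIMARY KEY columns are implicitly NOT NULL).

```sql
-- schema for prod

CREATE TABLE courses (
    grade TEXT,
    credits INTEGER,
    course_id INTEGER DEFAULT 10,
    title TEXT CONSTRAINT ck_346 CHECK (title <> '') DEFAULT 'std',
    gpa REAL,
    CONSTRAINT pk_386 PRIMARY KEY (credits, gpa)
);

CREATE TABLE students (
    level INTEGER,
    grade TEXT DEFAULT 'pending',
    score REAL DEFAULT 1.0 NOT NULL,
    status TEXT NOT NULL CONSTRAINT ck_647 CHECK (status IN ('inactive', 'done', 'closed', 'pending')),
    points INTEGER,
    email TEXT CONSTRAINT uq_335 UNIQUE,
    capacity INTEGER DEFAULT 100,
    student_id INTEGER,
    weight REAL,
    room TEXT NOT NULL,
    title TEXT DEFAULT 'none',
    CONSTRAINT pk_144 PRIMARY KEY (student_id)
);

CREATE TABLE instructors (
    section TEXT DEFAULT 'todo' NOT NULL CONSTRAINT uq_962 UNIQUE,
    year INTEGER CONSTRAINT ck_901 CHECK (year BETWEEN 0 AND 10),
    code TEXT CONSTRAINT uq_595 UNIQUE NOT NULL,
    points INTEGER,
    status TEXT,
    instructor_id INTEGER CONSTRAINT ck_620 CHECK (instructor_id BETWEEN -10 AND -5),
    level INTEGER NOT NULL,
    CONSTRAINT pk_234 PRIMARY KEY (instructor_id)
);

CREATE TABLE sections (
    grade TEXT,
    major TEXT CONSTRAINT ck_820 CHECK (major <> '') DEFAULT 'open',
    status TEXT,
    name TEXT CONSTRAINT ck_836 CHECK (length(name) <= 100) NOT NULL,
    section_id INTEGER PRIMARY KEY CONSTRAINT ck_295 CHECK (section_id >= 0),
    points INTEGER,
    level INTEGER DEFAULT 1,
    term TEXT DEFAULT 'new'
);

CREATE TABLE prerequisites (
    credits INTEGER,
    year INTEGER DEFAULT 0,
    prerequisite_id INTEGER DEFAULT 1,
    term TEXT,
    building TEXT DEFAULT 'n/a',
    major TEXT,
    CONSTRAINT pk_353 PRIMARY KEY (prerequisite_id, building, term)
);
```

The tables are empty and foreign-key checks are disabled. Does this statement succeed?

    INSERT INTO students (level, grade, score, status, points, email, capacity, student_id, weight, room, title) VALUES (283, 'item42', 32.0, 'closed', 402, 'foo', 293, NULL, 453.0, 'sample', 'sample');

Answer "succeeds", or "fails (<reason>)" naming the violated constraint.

fails (NOT NULL on student_id)

student_id is explicitly set to NULL, but student_id is part of the PRIMARY KEY (implied NOT NULL).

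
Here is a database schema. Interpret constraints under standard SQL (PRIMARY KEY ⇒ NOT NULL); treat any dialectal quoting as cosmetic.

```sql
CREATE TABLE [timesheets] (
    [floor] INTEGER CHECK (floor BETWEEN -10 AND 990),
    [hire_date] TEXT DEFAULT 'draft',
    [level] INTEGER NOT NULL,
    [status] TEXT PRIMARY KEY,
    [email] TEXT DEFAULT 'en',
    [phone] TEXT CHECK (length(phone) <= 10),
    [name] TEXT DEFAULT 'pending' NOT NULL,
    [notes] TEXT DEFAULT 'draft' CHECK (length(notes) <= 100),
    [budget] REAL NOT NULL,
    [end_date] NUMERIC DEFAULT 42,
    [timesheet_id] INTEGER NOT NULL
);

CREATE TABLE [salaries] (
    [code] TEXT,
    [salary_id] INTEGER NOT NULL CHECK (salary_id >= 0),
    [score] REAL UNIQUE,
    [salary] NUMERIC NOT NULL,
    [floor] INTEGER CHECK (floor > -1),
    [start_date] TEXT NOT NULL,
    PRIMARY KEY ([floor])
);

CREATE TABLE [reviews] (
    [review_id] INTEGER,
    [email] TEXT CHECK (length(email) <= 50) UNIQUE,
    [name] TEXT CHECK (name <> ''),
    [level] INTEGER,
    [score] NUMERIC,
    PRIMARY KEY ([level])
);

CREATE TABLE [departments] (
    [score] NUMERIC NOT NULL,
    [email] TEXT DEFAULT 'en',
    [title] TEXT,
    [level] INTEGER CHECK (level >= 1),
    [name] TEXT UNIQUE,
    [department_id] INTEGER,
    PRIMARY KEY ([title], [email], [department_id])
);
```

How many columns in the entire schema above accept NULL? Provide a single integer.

timesheets: 6 nullable (floor, hire_date, email, phone, notes, end_date — PK (status) and explicit NOT NULL columns excluded).
salaries: 2 nullable (code, score — PK (floor) and explicit NOT NULL columns excluded).
reviews: 4 nullable (review_id, email, name, score — PK (level) and explicit NOT NULL columns excluded).
departments: 2 nullable (level, name — PK (title, email, department_id) and explicit NOT NULL columns excluded).
Total: 6 + 2 + 4 + 2 = 14.

14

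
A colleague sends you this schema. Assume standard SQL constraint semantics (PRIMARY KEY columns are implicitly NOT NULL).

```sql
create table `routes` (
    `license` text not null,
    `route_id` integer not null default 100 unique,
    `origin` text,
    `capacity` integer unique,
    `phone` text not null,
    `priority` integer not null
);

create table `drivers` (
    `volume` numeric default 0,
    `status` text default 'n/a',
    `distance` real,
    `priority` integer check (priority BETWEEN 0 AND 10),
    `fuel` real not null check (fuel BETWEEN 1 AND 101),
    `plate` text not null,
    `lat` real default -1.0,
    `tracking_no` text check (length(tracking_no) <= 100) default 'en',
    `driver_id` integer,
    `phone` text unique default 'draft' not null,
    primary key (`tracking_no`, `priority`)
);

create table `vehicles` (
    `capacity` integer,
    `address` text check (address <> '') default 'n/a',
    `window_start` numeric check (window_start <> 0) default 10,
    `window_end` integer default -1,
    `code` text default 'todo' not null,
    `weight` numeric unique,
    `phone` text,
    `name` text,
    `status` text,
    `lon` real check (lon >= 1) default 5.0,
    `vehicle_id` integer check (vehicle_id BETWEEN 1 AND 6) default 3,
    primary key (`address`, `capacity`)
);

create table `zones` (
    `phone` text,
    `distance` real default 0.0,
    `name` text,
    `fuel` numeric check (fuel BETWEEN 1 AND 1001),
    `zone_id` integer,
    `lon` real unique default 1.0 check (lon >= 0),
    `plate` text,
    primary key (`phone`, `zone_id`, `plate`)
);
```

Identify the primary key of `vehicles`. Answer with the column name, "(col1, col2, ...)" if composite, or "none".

(address, capacity)

A table-level PRIMARY KEY clause names 2 columns: address, capacity.
This is a composite key — the combination is unique, not each column individually.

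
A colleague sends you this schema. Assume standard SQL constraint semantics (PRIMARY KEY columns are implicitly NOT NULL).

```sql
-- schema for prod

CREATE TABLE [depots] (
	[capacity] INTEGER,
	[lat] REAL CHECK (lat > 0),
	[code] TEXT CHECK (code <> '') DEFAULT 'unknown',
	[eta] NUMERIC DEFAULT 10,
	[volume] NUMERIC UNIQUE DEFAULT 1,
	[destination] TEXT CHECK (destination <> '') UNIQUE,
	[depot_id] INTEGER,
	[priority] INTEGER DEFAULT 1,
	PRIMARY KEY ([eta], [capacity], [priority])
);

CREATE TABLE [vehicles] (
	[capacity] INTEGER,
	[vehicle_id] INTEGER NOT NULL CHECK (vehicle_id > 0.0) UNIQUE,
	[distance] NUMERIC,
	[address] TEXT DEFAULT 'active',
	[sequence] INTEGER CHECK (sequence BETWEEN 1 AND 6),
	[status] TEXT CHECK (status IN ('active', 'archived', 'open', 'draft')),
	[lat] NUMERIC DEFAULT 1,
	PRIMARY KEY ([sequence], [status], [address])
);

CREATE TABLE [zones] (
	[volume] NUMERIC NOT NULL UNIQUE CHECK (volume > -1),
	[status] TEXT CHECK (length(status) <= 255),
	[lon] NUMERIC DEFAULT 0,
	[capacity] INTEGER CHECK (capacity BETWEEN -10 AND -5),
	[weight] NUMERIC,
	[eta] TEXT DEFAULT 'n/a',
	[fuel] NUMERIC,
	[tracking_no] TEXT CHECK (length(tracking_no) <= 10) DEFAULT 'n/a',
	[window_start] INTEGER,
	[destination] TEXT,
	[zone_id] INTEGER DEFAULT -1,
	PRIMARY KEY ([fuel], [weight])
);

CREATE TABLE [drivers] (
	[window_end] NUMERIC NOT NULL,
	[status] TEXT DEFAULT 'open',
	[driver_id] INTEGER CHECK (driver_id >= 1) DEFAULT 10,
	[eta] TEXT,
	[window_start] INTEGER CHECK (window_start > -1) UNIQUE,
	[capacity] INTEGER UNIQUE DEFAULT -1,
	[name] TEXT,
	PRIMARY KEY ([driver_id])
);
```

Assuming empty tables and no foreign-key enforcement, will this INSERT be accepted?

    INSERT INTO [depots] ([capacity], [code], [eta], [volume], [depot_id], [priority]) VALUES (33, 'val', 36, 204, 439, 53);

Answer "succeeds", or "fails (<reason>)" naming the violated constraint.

succeeds

NOT NULL columns: capacity is supplied; eta is supplied; priority is supplied.
CHECK constraints: 'val' satisfies (code <> '').
No constraint is violated.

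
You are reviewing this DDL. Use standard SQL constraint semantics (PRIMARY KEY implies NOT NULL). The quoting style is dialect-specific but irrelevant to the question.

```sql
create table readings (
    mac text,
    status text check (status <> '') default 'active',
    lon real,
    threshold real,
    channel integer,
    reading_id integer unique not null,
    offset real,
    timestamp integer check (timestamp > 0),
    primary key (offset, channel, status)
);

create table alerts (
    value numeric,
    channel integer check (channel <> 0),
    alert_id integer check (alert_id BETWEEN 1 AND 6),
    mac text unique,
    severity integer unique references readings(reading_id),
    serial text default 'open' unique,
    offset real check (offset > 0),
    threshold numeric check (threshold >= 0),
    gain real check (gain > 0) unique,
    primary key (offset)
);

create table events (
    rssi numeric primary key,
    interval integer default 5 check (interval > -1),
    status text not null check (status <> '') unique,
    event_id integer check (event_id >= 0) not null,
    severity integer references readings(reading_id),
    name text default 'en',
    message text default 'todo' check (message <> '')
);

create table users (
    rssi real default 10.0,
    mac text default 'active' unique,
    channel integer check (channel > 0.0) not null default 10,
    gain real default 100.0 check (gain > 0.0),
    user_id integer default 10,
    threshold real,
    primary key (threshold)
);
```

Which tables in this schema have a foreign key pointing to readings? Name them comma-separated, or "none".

alerts, events

- alerts.severity references readings(reading_id).
- events.severity references readings(reading_id).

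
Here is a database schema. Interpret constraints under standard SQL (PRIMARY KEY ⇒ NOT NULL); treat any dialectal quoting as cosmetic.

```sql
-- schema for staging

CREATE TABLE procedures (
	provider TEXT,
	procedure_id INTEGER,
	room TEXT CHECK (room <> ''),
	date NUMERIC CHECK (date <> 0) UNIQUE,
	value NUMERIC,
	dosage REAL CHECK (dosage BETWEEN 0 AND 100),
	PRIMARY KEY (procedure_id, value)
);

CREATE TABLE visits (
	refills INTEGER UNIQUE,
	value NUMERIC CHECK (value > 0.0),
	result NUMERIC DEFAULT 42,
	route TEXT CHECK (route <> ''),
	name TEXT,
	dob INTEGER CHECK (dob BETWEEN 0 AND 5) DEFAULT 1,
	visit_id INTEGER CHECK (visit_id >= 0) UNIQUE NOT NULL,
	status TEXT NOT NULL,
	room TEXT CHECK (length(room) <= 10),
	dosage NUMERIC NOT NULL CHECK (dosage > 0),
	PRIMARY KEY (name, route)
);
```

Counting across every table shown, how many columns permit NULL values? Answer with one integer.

9

procedures: 4 nullable (provider, room, date, dosage — PK (procedure_id, value) and explicit NOT NULL columns excluded).
visits: 5 nullable (refills, value, result, dob, room — PK (name, route) and explicit NOT NULL columns excluded).
Total: 4 + 5 = 9.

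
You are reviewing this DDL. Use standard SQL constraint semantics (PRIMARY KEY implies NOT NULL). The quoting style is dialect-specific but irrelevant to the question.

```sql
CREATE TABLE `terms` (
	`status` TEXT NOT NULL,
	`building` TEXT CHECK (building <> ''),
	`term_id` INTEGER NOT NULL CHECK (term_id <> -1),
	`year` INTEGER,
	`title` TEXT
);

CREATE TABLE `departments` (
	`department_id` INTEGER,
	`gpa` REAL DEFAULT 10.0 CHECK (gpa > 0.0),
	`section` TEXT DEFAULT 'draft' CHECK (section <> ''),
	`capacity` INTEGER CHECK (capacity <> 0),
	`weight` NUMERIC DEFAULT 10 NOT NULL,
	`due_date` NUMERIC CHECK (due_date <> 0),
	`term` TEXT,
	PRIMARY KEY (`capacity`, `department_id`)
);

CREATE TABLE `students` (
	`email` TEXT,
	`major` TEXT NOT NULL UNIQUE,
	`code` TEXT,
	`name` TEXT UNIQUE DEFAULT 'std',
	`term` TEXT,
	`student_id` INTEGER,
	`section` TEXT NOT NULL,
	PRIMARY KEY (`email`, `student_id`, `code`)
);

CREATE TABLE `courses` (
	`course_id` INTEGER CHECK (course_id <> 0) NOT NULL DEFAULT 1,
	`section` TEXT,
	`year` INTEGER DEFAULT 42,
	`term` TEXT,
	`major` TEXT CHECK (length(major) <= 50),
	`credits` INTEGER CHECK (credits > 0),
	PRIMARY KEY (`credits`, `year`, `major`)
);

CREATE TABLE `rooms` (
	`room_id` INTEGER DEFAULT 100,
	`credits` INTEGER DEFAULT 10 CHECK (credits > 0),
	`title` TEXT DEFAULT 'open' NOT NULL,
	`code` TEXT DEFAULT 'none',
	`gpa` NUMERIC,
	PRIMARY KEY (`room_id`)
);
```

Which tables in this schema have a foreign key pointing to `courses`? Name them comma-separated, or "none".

none

No REFERENCES clause anywhere in the schema names courses.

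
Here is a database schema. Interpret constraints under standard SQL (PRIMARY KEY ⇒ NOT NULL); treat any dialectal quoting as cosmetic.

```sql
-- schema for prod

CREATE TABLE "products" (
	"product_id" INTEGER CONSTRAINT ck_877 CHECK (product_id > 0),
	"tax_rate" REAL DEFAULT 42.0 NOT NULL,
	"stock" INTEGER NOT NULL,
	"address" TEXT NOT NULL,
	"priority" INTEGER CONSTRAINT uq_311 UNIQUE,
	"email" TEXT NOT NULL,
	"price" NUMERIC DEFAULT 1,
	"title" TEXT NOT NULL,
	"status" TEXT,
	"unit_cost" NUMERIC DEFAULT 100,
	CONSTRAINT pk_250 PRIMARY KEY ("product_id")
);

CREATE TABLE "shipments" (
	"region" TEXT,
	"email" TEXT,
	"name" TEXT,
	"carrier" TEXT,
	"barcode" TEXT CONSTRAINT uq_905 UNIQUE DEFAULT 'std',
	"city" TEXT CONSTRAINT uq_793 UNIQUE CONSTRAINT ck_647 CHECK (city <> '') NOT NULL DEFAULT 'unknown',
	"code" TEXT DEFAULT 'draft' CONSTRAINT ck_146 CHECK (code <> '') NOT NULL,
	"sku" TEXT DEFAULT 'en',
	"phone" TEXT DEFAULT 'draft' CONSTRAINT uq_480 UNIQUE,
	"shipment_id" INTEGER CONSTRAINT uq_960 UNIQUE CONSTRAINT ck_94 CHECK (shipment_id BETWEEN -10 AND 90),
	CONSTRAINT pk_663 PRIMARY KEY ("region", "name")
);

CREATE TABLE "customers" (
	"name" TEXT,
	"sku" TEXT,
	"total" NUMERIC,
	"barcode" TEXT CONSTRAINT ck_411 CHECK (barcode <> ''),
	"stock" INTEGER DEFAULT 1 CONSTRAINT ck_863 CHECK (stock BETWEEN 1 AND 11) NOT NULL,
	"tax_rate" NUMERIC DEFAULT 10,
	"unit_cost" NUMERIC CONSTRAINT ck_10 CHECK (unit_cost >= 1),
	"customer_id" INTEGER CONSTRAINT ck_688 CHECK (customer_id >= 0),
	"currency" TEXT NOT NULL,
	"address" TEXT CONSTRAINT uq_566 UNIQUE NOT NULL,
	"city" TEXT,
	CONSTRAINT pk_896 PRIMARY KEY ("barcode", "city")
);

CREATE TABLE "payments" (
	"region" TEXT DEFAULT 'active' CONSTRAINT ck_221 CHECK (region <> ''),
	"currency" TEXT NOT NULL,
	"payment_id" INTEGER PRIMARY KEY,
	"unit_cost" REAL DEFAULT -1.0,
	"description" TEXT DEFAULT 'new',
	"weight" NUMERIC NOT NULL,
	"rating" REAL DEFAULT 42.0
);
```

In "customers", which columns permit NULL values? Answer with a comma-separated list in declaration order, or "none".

name, sku, total, tax_rate, unit_cost, customer_id

- name: no NOT NULL constraint applies → nullable.
- sku: no NOT NULL constraint applies → nullable.
- total: no NOT NULL constraint applies → nullable.
- barcode: part of the PRIMARY KEY, which implies NOT NULL → not nullable.
- stock: declared NOT NULL → not nullable.
- tax_rate: DEFAULT only fills an omitted column; an explicit NULL is still allowed → nullable.
- unit_cost: CHECK does not forbid NULL (a CHECK constraint passes when its expression is NULL) → nullable.
- customer_id: CHECK does not forbid NULL (a CHECK constraint passes when its expression is NULL) → nullable.
- currency: declared NOT NULL → not nullable.
- address: declared NOT NULL → not nullable.
- city: part of the PRIMARY KEY, which implies NOT NULL → not nullable.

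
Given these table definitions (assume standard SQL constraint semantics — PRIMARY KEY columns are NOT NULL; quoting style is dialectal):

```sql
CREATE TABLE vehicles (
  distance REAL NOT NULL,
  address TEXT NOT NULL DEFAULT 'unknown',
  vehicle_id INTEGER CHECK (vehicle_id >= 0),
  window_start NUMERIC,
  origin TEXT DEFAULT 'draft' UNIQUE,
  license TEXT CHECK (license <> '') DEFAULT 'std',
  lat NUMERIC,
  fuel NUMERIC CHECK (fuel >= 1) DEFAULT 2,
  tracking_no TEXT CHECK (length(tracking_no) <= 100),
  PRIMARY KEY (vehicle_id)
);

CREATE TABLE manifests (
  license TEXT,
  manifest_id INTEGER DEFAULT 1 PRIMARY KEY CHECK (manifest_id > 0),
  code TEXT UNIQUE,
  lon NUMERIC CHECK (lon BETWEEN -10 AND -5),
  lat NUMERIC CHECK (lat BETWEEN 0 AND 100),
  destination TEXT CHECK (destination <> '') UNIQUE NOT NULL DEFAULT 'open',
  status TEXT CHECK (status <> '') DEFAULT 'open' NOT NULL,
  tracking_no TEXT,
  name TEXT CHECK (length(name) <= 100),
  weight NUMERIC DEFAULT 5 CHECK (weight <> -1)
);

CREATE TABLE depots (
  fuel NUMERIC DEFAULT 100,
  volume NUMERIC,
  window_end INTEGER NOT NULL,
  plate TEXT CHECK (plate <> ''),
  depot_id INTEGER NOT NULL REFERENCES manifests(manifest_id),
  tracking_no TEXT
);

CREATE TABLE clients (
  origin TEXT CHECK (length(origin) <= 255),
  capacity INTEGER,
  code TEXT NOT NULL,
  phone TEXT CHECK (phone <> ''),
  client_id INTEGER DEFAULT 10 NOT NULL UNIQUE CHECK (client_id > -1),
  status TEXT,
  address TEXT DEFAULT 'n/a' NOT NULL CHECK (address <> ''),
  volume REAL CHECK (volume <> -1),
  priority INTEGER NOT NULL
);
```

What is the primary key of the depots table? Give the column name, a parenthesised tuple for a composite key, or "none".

No column is declared PRIMARY KEY inline, and there is no table-level PRIMARY KEY clause in depots.

none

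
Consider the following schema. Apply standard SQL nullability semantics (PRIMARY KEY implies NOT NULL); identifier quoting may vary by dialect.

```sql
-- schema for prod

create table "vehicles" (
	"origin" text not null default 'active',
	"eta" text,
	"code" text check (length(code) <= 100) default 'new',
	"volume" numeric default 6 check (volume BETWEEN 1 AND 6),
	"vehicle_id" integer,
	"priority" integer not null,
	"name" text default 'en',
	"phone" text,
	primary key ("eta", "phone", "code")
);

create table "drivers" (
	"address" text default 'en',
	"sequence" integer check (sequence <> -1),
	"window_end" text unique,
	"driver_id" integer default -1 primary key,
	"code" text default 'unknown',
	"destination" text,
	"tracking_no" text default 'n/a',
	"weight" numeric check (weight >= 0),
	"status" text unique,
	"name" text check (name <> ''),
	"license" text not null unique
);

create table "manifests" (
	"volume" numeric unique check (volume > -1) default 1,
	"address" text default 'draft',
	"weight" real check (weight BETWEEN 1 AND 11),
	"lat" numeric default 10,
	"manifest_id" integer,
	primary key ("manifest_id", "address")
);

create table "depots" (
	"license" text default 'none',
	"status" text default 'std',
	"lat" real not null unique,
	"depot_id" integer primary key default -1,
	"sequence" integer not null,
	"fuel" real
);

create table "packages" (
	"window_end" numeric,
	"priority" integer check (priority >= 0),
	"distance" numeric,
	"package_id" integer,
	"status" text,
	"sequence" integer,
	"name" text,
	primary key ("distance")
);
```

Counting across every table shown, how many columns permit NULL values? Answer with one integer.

vehicles: 3 nullable (volume, vehicle_id, name — PK (eta, phone, code) and explicit NOT NULL columns excluded).
drivers: 9 nullable (address, sequence, window_end, code, destination, tracking_no, weight, status, name — PK (driver_id) and explicit NOT NULL columns excluded).
manifests: 3 nullable (volume, weight, lat — PK (manifest_id, address) and explicit NOT NULL columns excluded).
depots: 3 nullable (license, status, fuel — PK (depot_id) and explicit NOT NULL columns excluded).
packages: 6 nullable (window_end, priority, package_id, status, sequence, name — PK (distance) and explicit NOT NULL columns excluded).
Total: 3 + 9 + 3 + 3 + 6 = 24.

24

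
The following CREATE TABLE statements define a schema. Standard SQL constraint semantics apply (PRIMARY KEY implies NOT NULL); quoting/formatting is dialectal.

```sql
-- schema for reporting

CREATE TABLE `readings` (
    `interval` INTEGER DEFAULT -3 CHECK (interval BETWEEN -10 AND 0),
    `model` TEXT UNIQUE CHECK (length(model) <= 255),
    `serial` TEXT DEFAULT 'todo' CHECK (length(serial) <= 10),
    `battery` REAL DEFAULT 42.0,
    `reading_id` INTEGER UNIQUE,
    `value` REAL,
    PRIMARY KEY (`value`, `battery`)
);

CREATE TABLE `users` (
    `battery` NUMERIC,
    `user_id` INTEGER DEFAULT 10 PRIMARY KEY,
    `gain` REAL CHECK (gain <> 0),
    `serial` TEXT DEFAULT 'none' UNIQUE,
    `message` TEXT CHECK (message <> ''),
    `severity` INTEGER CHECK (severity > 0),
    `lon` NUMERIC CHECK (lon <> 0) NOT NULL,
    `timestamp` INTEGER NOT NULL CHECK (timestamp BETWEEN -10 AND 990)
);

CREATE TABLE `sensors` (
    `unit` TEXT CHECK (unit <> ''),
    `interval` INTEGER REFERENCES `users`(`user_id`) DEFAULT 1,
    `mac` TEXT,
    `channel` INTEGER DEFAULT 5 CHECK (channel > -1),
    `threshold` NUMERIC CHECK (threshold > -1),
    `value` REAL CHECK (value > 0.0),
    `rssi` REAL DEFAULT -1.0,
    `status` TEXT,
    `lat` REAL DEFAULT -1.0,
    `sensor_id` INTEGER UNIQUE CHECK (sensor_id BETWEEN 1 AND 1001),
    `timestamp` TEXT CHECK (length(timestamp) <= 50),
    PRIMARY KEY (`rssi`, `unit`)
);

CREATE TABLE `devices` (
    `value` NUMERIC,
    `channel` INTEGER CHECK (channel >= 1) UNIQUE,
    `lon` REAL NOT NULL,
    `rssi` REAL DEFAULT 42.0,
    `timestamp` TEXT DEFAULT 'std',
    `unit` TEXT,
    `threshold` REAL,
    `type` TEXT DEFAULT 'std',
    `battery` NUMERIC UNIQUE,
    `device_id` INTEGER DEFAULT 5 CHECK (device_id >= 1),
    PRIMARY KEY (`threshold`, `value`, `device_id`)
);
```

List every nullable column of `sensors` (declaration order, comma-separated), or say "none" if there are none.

interval, mac, channel, threshold, value, status, lat, sensor_id, timestamp

- unit: part of the PRIMARY KEY, which implies NOT NULL → not nullable.
- interval: a foreign key column may be NULL unless separately constrained → nullable.
- mac: no NOT NULL constraint applies → nullable.
- channel: CHECK does not forbid NULL (a CHECK constraint passes when its expression is NULL) → nullable.
- threshold: CHECK does not forbid NULL (a CHECK constraint passes when its expression is NULL) → nullable.
- value: CHECK does not forbid NULL (a CHECK constraint passes when its expression is NULL) → nullable.
- rssi: part of the PRIMARY KEY, which implies NOT NULL → not nullable.
- status: no NOT NULL constraint applies → nullable.
- lat: DEFAULT only fills an omitted column; an explicit NULL is still allowed → nullable.
- sensor_id: CHECK does not forbid NULL (a CHECK constraint passes when its expression is NULL) → nullable.
- timestamp: CHECK does not forbid NULL (a CHECK constraint passes when its expression is NULL) → nullable.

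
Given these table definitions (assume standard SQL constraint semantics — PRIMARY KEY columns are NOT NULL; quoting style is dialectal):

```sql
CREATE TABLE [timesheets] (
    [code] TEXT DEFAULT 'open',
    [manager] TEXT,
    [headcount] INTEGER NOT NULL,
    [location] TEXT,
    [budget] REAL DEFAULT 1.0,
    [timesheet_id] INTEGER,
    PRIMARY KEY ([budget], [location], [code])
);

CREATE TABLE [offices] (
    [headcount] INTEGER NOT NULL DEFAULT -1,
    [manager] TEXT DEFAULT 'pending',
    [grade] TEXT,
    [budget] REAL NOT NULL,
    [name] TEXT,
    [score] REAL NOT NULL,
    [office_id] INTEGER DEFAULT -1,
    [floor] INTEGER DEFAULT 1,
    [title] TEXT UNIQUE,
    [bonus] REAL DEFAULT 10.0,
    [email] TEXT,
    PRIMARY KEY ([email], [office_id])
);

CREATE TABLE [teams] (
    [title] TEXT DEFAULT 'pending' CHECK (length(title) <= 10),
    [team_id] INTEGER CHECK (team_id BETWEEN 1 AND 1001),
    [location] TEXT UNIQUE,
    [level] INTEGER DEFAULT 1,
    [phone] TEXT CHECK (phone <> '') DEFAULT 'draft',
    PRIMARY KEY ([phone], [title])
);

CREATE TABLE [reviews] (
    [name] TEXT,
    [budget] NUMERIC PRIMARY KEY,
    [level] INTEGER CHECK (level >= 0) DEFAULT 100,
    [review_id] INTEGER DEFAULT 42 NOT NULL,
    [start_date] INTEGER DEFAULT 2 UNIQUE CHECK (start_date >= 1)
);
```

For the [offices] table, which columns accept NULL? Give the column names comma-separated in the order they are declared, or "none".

- headcount: declared NOT NULL → not nullable.
- manager: DEFAULT only fills an omitted column; an explicit NULL is still allowed → nullable.
- grade: no NOT NULL constraint applies → nullable.
- budget: declared NOT NULL → not nullable.
- name: no NOT NULL constraint applies → nullable.
- score: declared NOT NULL → not nullable.
- office_id: part of the PRIMARY KEY, which implies NOT NULL → not nullable.
- floor: DEFAULT only fills an omitted column; an explicit NULL is still allowed → nullable.
- title: UNIQUE does not imply NOT NULL → nullable.
- bonus: DEFAULT only fills an omitted column; an explicit NULL is still allowed → nullable.
- email: part of the PRIMARY KEY, which implies NOT NULL → not nullable.

manager, grade, name, floor, title, bonus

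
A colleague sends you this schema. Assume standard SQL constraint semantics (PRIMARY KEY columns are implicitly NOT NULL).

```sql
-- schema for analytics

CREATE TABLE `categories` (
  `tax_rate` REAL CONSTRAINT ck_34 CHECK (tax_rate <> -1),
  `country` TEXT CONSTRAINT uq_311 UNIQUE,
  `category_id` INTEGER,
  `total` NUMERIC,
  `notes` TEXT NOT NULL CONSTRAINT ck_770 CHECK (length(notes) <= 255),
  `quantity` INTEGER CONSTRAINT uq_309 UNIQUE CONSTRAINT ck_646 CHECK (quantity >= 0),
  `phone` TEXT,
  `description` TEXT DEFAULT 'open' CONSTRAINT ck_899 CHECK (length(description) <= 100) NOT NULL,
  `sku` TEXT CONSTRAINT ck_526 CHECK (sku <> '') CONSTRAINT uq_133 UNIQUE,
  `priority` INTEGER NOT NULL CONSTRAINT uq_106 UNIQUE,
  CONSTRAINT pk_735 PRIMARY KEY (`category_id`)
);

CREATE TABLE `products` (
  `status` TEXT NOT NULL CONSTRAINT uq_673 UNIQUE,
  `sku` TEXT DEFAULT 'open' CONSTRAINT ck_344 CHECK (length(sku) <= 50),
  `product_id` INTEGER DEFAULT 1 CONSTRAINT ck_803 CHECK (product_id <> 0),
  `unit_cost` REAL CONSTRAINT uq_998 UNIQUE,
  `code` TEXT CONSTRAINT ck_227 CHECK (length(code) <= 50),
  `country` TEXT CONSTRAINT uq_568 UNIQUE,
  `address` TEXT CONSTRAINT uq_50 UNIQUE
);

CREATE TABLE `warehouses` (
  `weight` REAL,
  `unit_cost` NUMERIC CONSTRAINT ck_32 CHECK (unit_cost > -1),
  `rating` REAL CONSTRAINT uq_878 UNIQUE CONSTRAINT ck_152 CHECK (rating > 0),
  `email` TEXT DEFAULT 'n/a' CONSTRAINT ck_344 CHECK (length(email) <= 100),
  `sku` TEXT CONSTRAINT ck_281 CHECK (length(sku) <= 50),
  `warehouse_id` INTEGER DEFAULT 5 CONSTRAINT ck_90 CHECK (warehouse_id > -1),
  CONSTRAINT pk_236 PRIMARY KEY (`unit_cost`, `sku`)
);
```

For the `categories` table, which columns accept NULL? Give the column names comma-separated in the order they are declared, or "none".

- tax_rate: CHECK does not forbid NULL (a CHECK constraint passes when its expression is NULL) → nullable.
- country: UNIQUE does not imply NOT NULL → nullable.
- category_id: part of the PRIMARY KEY, which implies NOT NULL → not nullable.
- total: no NOT NULL constraint applies → nullable.
- notes: declared NOT NULL → not nullable.
- quantity: CHECK does not forbid NULL (a CHECK constraint passes when its expression is NULL) → nullable.
- phone: no NOT NULL constraint applies → nullable.
- description: declared NOT NULL → not nullable.
- sku: CHECK does not forbid NULL (a CHECK constraint passes when its expression is NULL) → nullable.
- priority: declared NOT NULL → not nullable.

tax_rate, country, total, quantity, phone, sku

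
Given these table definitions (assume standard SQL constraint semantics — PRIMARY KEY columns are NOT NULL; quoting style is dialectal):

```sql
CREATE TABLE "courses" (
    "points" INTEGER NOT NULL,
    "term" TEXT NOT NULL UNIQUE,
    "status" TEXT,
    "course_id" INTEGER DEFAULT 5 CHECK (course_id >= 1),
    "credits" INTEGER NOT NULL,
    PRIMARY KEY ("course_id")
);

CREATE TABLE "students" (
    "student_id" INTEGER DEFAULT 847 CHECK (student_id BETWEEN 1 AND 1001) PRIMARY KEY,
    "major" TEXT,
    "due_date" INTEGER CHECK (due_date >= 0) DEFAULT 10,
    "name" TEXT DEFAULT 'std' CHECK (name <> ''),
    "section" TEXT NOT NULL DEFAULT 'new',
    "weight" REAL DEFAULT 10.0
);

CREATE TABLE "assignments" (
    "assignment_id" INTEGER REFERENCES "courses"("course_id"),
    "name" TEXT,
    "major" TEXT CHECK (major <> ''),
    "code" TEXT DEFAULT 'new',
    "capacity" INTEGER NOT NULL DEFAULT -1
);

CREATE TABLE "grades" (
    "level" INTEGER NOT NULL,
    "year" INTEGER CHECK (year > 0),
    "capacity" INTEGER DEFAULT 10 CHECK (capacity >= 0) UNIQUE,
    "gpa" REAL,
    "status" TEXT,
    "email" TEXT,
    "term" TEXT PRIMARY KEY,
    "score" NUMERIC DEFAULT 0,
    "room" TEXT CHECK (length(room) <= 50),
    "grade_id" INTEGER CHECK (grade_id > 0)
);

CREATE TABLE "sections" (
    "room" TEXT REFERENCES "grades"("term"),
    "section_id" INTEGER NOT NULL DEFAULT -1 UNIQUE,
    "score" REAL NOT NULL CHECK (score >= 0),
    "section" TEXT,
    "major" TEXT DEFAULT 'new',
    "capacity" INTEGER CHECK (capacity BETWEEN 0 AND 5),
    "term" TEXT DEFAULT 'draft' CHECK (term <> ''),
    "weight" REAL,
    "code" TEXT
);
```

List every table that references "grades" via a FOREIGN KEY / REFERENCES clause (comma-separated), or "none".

sections

- sections.room references grades(term).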